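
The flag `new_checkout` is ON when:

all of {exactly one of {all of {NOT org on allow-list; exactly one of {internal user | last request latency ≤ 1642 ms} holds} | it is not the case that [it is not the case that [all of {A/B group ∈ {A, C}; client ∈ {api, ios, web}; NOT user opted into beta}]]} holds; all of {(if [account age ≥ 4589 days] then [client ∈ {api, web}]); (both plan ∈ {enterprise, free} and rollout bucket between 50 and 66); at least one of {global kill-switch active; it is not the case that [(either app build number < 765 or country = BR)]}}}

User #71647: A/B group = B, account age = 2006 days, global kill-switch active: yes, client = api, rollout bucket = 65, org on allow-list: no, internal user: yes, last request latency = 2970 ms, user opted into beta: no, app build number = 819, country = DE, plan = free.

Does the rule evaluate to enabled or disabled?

Atomic conditions:
  NOT org on allow-list: no → true
  internal user: yes → true
  last request latency ≤ 1642 ms: 2970 ≤ 1642 is false
  A/B group ∈ {A, C}: B is not in the set → false
  client ∈ {api, ios, web}: api is in the set → true
  NOT user opted into beta: no → true
  account age ≥ 4589 days: 2006 ≥ 4589 is false
  client ∈ {api, web}: api is in the set → true
  plan ∈ {enterprise, free}: free is in the set → true
  rollout bucket between 50 and 66: 65 in [50, 66] is true
  global kill-switch active: yes → true
  app build number < 765: 819 < 765 is false
  country = BR: DE == BR is false
Combine:
[1.1.2] exactly-one(true, false) = true
[1.1] true AND true = true
[1.2.1.1] false AND true AND true = false
[1.2.1] NOT false = true
[1.2] NOT true = false
[1] exactly-one(true, false) = true
[2.1] false → true (antecedent false ⇒ implication holds) = true
[2.2] true AND true = true
[2.3.2.1] false OR false = false
[2.3.2] NOT false = true
[2.3] true OR true = true
[2] true AND true AND true = true
[root] true AND true = true
Overall: true → enabled

Enabled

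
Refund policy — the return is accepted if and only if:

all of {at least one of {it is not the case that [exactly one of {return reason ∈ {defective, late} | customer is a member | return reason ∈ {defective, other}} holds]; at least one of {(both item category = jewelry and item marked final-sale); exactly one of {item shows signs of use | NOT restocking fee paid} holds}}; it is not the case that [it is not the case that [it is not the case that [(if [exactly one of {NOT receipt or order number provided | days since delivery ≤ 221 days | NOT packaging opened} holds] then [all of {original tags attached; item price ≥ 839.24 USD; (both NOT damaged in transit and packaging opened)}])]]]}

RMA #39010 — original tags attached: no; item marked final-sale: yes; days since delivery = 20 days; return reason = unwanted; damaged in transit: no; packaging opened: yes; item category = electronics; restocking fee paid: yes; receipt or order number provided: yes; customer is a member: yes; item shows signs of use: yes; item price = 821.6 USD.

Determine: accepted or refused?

Atomic conditions:
  return reason ∈ {defective, late}: unwanted is not in the set → false
  customer is a member: yes → true
  return reason ∈ {defective, other}: unwanted is not in the set → false
  item category = jewelry: electronics == jewelry is false
  item marked final-sale: yes → true
  item shows signs of use: yes → true
  NOT restocking fee paid: yes → false
  NOT receipt or order number provided: yes → false
  days since delivery ≤ 221 days: 20 ≤ 221 is true
  NOT packaging opened: yes → false
  original tags attached: no → false
  item price ≥ 839.24 USD: 821.6 ≥ 839.24 is false
  NOT damaged in transit: no → true
  packaging opened: yes → true
Combine:
[1.1.1] exactly-one(false, true, false) = true
[1.1] NOT true = false
[1.2.1] false AND true = false
[1.2.2] exactly-one(true, false) = true
[1.2] false OR true = true
[1] false OR true = true
[2.1.1.1.1] exactly-one(false, true, false) = true
[2.1.1.1.2.3] true AND true = true
[2.1.1.1.2] false AND false AND true = false
[2.1.1.1] true → false = false
[2.1.1] NOT false = true
[2.1] NOT true = false
[2] NOT false = true
[root] true AND true = true
Overall: true → accepted

Accepted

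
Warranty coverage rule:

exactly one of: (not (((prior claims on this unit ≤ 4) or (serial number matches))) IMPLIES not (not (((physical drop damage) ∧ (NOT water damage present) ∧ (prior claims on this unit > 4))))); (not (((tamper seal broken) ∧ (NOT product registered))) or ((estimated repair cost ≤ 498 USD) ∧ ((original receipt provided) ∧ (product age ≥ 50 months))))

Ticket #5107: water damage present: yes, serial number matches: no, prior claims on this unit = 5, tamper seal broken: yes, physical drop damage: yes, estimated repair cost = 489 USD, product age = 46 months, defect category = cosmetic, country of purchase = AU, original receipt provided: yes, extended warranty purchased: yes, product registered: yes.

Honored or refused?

Atomic conditions:
  prior claims on this unit ≤ 4: 5 ≤ 4 is false
  serial number matches: no → false
  physical drop damage: yes → true
  NOT water damage present: yes → false
  prior claims on this unit > 4: 5 > 4 is true
  tamper seal broken: yes → true
  NOT product registered: yes → false
  estimated repair cost ≤ 498 USD: 489 ≤ 498 is true
  original receipt provided: yes → true
  product age ≥ 50 months: 46 ≥ 50 is false
Combine:
[1.1.1] false OR false = false
[1.1] NOT false = true
[1.2.1.1] true AND false AND true = false
[1.2.1] NOT false = true
[1.2] NOT true = false
[1] true → false = false
[2.1.1] true AND false = false
[2.1] NOT false = true
[2.2.2] true AND false = false
[2.2] true AND false = false
[2] true OR false = true
[root] exactly-one(false, true) = true
Overall: true → honored

Honored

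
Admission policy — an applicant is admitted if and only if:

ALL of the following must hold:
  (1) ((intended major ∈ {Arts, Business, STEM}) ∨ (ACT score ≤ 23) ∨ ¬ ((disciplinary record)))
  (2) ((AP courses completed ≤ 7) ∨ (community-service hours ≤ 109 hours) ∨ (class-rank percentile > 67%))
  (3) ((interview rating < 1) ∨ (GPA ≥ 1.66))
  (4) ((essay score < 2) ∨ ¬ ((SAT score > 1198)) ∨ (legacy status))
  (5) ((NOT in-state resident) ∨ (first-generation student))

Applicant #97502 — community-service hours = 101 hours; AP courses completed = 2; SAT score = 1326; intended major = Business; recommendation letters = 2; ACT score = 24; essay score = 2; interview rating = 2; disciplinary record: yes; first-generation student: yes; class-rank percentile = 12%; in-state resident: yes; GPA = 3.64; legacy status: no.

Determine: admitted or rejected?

Atomic conditions:
  intended major ∈ {Arts, Business, STEM}: Business is in the set → true
  ACT score ≤ 23: 24 ≤ 23 is false
  disciplinary record: yes → true
  AP courses completed ≤ 7: 2 ≤ 7 is true
  community-service hours ≤ 109 hours: 101 ≤ 109 is true
  class-rank percentile > 67%: 12 > 67 is false
  interview rating < 1: 2 < 1 is false
  GPA ≥ 1.66: 3.64 ≥ 1.66 is true
  essay score < 2: 2 < 2 is false
  SAT score > 1198: 1326 > 1198 is true
  legacy status: no → false
  NOT in-state resident: yes → false
  first-generation student: yes → true
Combine:
[1.3] NOT true = false
[1] true OR false OR false = true
[2] true OR true OR false = true
[3] false OR true = true
[4.2] NOT true = false
[4] false OR false OR false = false
[5] false OR true = true
[root] true AND true AND true AND false AND true = false
Overall: false → rejected

Rejected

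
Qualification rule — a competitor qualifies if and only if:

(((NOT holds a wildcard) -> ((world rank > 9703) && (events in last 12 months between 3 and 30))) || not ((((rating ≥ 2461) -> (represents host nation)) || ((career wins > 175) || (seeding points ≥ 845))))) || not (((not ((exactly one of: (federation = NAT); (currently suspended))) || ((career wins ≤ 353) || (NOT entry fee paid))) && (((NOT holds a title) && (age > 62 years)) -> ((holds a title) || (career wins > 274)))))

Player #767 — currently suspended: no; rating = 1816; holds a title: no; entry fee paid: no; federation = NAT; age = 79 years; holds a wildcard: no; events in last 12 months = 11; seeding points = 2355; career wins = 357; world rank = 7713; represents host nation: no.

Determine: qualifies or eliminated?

Eliminated

Atomic conditions:
  NOT holds a wildcard: no → true
  world rank > 9703: 7713 > 9703 is false
  events in last 12 months between 3 and 30: 11 in [3, 30] is true
  rating ≥ 2461: 1816 ≥ 2461 is false
  represents host nation: no → false
  career wins > 175: 357 > 175 is true
  seeding points ≥ 845: 2355 ≥ 845 is true
  federation = NAT: NAT == NAT is true
  currently suspended: no → false
  career wins ≤ 353: 357 ≤ 353 is false
  NOT entry fee paid: no → true
  NOT holds a title: no → true
  age > 62 years: 79 > 62 is true
  holds a title: no → false
  career wins > 274: 357 > 274 is true
Combine:
[1.1.2] false AND true = false
[1.1] true → false = false
[1.2.1.1] false → false (antecedent false ⇒ implication holds) = true
[1.2.1.2] true OR true = true
[1.2.1] true OR true = true
[1.2] NOT true = false
[1] false OR false = false
[2.1.1.1.1] exactly-one(true, false) = true
[2.1.1.1] NOT true = false
[2.1.1.2] false OR true = true
[2.1.1] false OR true = true
[2.1.2.1] true AND true = true
[2.1.2.2] false OR true = true
[2.1.2] true → true = true
[2.1] true AND true = true
[2] NOT true = false
[root] false OR false = false
Overall: false → eliminated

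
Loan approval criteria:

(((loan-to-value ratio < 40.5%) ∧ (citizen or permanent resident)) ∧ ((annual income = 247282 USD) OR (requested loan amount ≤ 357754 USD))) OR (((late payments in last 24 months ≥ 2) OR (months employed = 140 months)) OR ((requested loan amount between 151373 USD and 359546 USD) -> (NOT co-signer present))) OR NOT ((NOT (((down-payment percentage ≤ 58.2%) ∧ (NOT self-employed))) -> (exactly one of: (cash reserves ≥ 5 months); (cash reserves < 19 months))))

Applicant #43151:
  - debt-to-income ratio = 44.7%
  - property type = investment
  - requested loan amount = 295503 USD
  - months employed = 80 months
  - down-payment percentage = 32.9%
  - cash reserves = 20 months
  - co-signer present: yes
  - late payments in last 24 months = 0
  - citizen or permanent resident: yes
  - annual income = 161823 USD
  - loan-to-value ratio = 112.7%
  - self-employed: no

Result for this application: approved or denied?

Atomic conditions:
  loan-to-value ratio < 40.5%: 112.7 < 40.5 is false
  citizen or permanent resident: yes → true
  annual income = 247282 USD: 161823 == 247282 is false
  requested loan amount ≤ 357754 USD: 295503 ≤ 357754 is true
  late payments in last 24 months ≥ 2: 0 ≥ 2 is false
  months employed = 140 months: 80 == 140 is false
  requested loan amount between 151373 USD and 359546 USD: 295503 in [151373, 359546] is true
  NOT co-signer present: yes → false
  down-payment percentage ≤ 58.2%: 32.9 ≤ 58.2 is true
  NOT self-employed: no → true
  cash reserves ≥ 5 months: 20 ≥ 5 is true
  cash reserves < 19 months: 20 < 19 is false
Combine:
[1.1] false AND true = false
[1.2] false OR true = true
[1] false AND true = false
[2.1] false OR false = false
[2.2] true → false = false
[2] false OR false = false
[3.1.1.1] true AND true = true
[3.1.1] NOT true = false
[3.1.2] exactly-one(true, false) = true
[3.1] false → true (antecedent false ⇒ implication holds) = true
[3] NOT true = false
[root] false OR false OR false = false
Overall: false → denied

Denied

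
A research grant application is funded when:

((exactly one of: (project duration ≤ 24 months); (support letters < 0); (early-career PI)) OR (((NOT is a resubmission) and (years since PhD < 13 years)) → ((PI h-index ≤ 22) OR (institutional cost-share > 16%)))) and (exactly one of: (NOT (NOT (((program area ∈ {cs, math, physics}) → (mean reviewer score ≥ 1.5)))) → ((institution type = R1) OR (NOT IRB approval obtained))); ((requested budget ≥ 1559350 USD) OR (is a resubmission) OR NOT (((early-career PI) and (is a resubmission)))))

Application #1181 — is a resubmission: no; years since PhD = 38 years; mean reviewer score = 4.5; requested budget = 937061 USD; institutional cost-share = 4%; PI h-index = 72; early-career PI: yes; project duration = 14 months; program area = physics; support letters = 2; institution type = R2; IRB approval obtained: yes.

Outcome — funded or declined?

Funded

Atomic conditions:
  project duration ≤ 24 months: 14 ≤ 24 is true
  support letters < 0: 2 < 0 is false
  early-career PI: yes → true
  NOT is a resubmission: no → true
  years since PhD < 13 years: 38 < 13 is false
  PI h-index ≤ 22: 72 ≤ 22 is false
  institutional cost-share > 16%: 4 > 16 is false
  program area ∈ {cs, math, physics}: physics is in the set → true
  mean reviewer score ≥ 1.5: 4.5 ≥ 1.5 is true
  institution type = R1: R2 == R1 is false
  NOT IRB approval obtained: yes → false
  requested budget ≥ 1559350 USD: 937061 ≥ 1559350 is false
  is a resubmission: no → false
Combine:
[1.1] exactly-one(true, false, true) = false
[1.2.1] true AND false = false
[1.2.2] false OR false = false
[1.2] false → false (antecedent false ⇒ implication holds) = true
[1] false OR true = true
[2.1.1.1.1] true → true = true
[2.1.1.1] NOT true = false
[2.1.1] NOT false = true
[2.1.2] false OR false = false
[2.1] true → false = false
[2.2.3.1] true AND false = false
[2.2.3] NOT false = true
[2.2] false OR false OR true = true
[2] exactly-one(false, true) = true
[root] true AND true = true
Overall: true → funded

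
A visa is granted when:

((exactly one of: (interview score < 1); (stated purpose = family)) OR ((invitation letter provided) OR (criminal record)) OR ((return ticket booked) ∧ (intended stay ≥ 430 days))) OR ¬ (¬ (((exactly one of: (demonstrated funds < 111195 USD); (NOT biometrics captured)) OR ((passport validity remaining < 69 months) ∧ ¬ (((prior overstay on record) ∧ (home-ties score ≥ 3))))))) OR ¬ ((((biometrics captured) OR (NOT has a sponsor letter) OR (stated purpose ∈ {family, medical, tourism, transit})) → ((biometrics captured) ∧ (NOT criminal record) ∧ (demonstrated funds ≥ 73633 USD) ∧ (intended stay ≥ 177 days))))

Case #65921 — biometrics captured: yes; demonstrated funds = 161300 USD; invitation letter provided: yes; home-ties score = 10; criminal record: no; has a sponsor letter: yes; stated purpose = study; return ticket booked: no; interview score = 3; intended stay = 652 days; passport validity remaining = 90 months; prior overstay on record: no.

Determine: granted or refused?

Atomic conditions:
  interview score < 1: 3 < 1 is false
  stated purpose = family: study == family is false
  invitation letter provided: yes → true
  criminal record: no → false
  return ticket booked: no → false
  intended stay ≥ 430 days: 652 ≥ 430 is true
  demonstrated funds < 111195 USD: 161300 < 111195 is false
  NOT biometrics captured: yes → false
  passport validity remaining < 69 months: 90 < 69 is false
  prior overstay on record: no → false
  home-ties score ≥ 3: 10 ≥ 3 is true
  biometrics captured: yes → true
  NOT has a sponsor letter: yes → false
  stated purpose ∈ {family, medical, tourism, transit}: study is not in the set → false
  NOT criminal record: no → true
  demonstrated funds ≥ 73633 USD: 161300 ≥ 73633 is true
  intended stay ≥ 177 days: 652 ≥ 177 is true
Combine:
[1.1] exactly-one(false, false) = false
[1.2] true OR false = true
[1.3] false AND true = false
[1] false OR true OR false = true
[2.1.1.1] exactly-one(false, false) = false
[2.1.1.2.2.1] false AND true = false
[2.1.1.2.2] NOT false = true
[2.1.1.2] false AND true = false
[2.1.1] false OR false = false
[2.1] NOT false = true
[2] NOT true = false
[3.1.1] true OR false OR false = true
[3.1.2] true AND true AND true AND true = true
[3.1] true → true = true
[3] NOT true = false
[root] true OR false OR false = true
Overall: true → granted

Granted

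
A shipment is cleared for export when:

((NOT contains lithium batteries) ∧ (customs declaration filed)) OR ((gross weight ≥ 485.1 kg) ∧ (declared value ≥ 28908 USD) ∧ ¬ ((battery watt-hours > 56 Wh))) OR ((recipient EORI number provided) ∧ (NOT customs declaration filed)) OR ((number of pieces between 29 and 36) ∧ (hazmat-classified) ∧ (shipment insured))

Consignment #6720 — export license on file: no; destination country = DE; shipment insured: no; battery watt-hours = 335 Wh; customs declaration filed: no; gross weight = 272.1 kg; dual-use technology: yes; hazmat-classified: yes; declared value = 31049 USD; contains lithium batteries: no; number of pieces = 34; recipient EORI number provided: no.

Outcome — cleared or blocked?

Atomic conditions:
  NOT contains lithium batteries: no → true
  customs declaration filed: no → false
  gross weight ≥ 485.1 kg: 272.1 ≥ 485.1 is false
  declared value ≥ 28908 USD: 31049 ≥ 28908 is true
  battery watt-hours > 56 Wh: 335 > 56 is true
  recipient EORI number provided: no → false
  NOT customs declaration filed: no → true
  number of pieces between 29 and 36: 34 in [29, 36] is true
  hazmat-classified: yes → true
  shipment insured: no → false
Combine:
[1] true AND false = false
[2.3] NOT true = false
[2] false AND true AND false = false
[3] false AND true = false
[4] true AND true AND false = false
[root] false OR false OR false OR false = false
Overall: false → blocked

Blocked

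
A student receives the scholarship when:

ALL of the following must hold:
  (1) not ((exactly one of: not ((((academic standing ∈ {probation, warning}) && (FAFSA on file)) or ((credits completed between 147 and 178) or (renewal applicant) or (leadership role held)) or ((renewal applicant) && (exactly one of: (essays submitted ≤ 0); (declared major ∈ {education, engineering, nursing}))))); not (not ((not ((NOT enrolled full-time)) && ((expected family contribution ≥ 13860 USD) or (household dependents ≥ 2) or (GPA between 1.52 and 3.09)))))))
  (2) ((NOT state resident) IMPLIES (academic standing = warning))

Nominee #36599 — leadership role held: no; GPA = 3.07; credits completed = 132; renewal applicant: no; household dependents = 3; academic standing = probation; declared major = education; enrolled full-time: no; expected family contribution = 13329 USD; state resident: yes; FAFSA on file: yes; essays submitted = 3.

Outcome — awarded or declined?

Atomic conditions:
  academic standing ∈ {probation, warning}: probation is in the set → true
  FAFSA on file: yes → true
  credits completed between 147 and 178: 132 in [147, 178] is false
  renewal applicant: no → false
  leadership role held: no → false
  essays submitted ≤ 0: 3 ≤ 0 is false
  declared major ∈ {education, engineering, nursing}: education is in the set → true
  NOT enrolled full-time: no → true
  expected family contribution ≥ 13860 USD: 13329 ≥ 13860 is false
  household dependents ≥ 2: 3 ≥ 2 is true
  GPA between 1.52 and 3.09: 3.07 in [1.52, 3.09] is true
  NOT state resident: yes → false
  academic standing = warning: probation == warning is false
Combine:
[1.1.1.1.1] true AND true = true
[1.1.1.1.2] false OR false OR false = false
[1.1.1.1.3.2] exactly-one(false, true) = true
[1.1.1.1.3] false AND true = false
[1.1.1.1] true OR false OR false = true
[1.1.1] NOT true = false
[1.1.2.1.1.1] NOT true = false
[1.1.2.1.1.2] false OR true OR true = true
[1.1.2.1.1] false AND true = false
[1.1.2.1] NOT false = true
[1.1.2] NOT true = false
[1.1] exactly-one(false, false) = false
[1] NOT false = true
[2] false → false (antecedent false ⇒ implication holds) = true
[root] true AND true = true
Overall: true → awarded

Awarded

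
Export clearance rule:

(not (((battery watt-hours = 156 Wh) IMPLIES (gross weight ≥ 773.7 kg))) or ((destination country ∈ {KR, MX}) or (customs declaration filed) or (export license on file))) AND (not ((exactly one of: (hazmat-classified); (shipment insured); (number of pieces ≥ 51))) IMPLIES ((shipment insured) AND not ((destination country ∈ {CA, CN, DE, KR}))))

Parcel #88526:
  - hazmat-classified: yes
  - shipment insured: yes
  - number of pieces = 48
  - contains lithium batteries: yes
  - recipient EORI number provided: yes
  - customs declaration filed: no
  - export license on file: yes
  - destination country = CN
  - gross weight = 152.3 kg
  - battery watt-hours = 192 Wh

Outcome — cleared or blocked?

Blocked

Atomic conditions:
  battery watt-hours = 156 Wh: 192 == 156 is false
  gross weight ≥ 773.7 kg: 152.3 ≥ 773.7 is false
  destination country ∈ {KR, MX}: CN is not in the set → false
  customs declaration filed: no → false
  export license on file: yes → true
  hazmat-classified: yes → true
  shipment insured: yes → true
  number of pieces ≥ 51: 48 ≥ 51 is false
  destination country ∈ {CA, CN, DE, KR}: CN is in the set → true
Combine:
[1.1.1] false → false (antecedent false ⇒ implication holds) = true
[1.1] NOT true = false
[1.2] false OR false OR true = true
[1] false OR true = true
[2.1.1] exactly-one(true, true, false) = false
[2.1] NOT false = true
[2.2.2] NOT true = false
[2.2] true AND false = false
[2] true → false = false
[root] true AND false = false
Overall: false → blocked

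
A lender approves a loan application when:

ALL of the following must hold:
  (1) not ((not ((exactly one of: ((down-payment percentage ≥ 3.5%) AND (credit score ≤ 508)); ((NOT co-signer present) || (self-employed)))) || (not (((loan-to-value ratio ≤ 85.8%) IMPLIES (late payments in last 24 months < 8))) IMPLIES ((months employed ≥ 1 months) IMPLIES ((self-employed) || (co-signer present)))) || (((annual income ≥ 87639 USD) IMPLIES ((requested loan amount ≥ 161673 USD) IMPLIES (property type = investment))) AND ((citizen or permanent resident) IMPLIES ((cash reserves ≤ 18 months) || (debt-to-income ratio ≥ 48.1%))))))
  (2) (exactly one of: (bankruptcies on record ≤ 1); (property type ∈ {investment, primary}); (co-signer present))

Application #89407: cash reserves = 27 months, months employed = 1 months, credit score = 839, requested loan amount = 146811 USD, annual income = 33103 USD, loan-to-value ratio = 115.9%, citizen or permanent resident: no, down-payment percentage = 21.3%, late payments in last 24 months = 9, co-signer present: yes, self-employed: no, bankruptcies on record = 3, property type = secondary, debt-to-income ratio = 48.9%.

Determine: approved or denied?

Denied

Atomic conditions:
  down-payment percentage ≥ 3.5%: 21.3 ≥ 3.5 is true
  credit score ≤ 508: 839 ≤ 508 is false
  NOT co-signer present: yes → false
  self-employed: no → false
  loan-to-value ratio ≤ 85.8%: 115.9 ≤ 85.8 is false
  late payments in last 24 months < 8: 9 < 8 is false
  months employed ≥ 1 months: 1 ≥ 1 is true
  co-signer present: yes → true
  annual income ≥ 87639 USD: 33103 ≥ 87639 is false
  requested loan amount ≥ 161673 USD: 146811 ≥ 161673 is false
  property type = investment: secondary == investment is false
  citizen or permanent resident: no → false
  cash reserves ≤ 18 months: 27 ≤ 18 is false
  debt-to-income ratio ≥ 48.1%: 48.9 ≥ 48.1 is true
  bankruptcies on record ≤ 1: 3 ≤ 1 is false
  property type ∈ {investment, primary}: secondary is not in the set → false
Combine:
[1.1.1.1.1] true AND false = false
[1.1.1.1.2] false OR false = false
[1.1.1.1] exactly-one(false, false) = false
[1.1.1] NOT false = true
[1.1.2.1.1] false → false (antecedent false ⇒ implication holds) = true
[1.1.2.1] NOT true = false
[1.1.2.2.2] false OR true = true
[1.1.2.2] true → true = true
[1.1.2] false → true (antecedent false ⇒ implication holds) = true
[1.1.3.1.2] false → false (antecedent false ⇒ implication holds) = true
[1.1.3.1] false → true (antecedent false ⇒ implication holds) = true
[1.1.3.2.2] false OR true = true
[1.1.3.2] false → true (antecedent false ⇒ implication holds) = true
[1.1.3] true AND true = true
[1.1] true OR true OR true = true
[1] NOT true = false
[2] exactly-one(false, false, true) = true
[root] false AND true = false
Overall: false → denied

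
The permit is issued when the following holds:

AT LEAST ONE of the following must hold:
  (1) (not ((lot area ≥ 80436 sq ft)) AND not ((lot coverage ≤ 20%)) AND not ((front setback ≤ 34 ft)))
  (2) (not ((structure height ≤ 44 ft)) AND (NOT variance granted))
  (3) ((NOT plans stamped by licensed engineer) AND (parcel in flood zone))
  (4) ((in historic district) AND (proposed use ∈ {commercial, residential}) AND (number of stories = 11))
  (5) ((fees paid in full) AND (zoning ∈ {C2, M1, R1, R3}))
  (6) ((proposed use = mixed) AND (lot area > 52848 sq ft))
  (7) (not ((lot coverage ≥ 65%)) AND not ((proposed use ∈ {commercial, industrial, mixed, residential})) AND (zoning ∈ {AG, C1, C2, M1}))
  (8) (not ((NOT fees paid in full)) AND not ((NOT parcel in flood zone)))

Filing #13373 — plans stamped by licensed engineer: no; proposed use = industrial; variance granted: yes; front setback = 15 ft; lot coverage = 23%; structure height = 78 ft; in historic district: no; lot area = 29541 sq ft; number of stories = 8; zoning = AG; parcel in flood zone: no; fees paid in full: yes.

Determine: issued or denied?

Atomic conditions:
  lot area ≥ 80436 sq ft: 29541 ≥ 80436 is false
  lot coverage ≤ 20%: 23 ≤ 20 is false
  front setback ≤ 34 ft: 15 ≤ 34 is true
  structure height ≤ 44 ft: 78 ≤ 44 is false
  NOT variance granted: yes → false
  NOT plans stamped by licensed engineer: no → true
  parcel in flood zone: no → false
  in historic district: no → false
  proposed use ∈ {commercial, residential}: industrial is not in the set → false
  number of stories = 11: 8 == 11 is false
  fees paid in full: yes → true
  zoning ∈ {C2, M1, R1, R3}: AG is not in the set → false
  proposed use = mixed: industrial == mixed is false
  lot area > 52848 sq ft: 29541 > 52848 is false
  lot coverage ≥ 65%: 23 ≥ 65 is false
  proposed use ∈ {commercial, industrial, mixed, residential}: industrial is in the set → true
  zoning ∈ {AG, C1, C2, M1}: AG is in the set → true
  NOT fees paid in full: yes → false
  NOT parcel in flood zone: no → true
Combine:
[1.1] NOT false = true
[1.2] NOT false = true
[1.3] NOT true = false
[1] true AND true AND false = false
[2.1] NOT false = true
[2] true AND false = false
[3] true AND false = false
[4] false AND false AND false = false
[5] true AND false = false
[6] false AND false = false
[7.1] NOT false = true
[7.2] NOT true = false
[7] true AND false AND true = false
[8.1] NOT false = true
[8.2] NOT true = false
[8] true AND false = false
[root] false OR false OR false OR false OR false OR false OR false OR false = false
Overall: false → denied

Denied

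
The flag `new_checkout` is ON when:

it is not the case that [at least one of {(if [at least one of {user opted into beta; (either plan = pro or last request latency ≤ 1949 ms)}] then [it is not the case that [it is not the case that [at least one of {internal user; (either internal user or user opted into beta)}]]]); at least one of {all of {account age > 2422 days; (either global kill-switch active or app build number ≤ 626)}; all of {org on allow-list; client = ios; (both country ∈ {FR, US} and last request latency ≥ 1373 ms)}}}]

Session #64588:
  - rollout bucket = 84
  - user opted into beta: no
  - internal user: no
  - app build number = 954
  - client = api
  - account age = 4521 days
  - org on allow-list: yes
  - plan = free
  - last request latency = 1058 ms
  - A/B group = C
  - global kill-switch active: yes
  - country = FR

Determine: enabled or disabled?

Atomic conditions:
  user opted into beta: no → false
  plan = pro: free == pro is false
  last request latency ≤ 1949 ms: 1058 ≤ 1949 is true
  internal user: no → false
  account age > 2422 days: 4521 > 2422 is true
  global kill-switch active: yes → true
  app build number ≤ 626: 954 ≤ 626 is false
  org on allow-list: yes → true
  client = ios: api == ios is false
  country ∈ {FR, US}: FR is in the set → true
  last request latency ≥ 1373 ms: 1058 ≥ 1373 is false
Combine:
[1.1.1.2] false OR true = true
[1.1.1] false OR true = true
[1.1.2.1.1.2] false OR false = false
[1.1.2.1.1] false OR false = false
[1.1.2.1] NOT false = true
[1.1.2] NOT true = false
[1.1] true → false = false
[1.2.1.2] true OR false = true
[1.2.1] true AND true = true
[1.2.2.3] true AND false = false
[1.2.2] true AND false AND false = false
[1.2] true OR false = true
[1] false OR true = true
[root] NOT true = false
Overall: false → disabled

Disabled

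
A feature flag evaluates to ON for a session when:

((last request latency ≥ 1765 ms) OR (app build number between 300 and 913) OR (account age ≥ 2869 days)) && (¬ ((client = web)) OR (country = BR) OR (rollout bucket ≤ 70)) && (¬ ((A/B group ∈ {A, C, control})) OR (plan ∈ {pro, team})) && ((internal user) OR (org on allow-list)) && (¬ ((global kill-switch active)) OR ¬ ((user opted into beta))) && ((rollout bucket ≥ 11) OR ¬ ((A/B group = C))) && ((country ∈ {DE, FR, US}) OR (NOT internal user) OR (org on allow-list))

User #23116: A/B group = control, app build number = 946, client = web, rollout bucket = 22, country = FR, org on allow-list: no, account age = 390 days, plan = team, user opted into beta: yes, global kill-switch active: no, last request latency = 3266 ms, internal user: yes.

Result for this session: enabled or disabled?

Enabled

Atomic conditions:
  last request latency ≥ 1765 ms: 3266 ≥ 1765 is true
  app build number between 300 and 913: 946 in [300, 913] is false
  account age ≥ 2869 days: 390 ≥ 2869 is false
  client = web: web == web is true
  country = BR: FR == BR is false
  rollout bucket ≤ 70: 22 ≤ 70 is true
  A/B group ∈ {A, C, control}: control is in the set → true
  plan ∈ {pro, team}: team is in the set → true
  internal user: yes → true
  org on allow-list: no → false
  global kill-switch active: no → false
  user opted into beta: yes → true
  rollout bucket ≥ 11: 22 ≥ 11 is true
  A/B group = C: control == C is false
  country ∈ {DE, FR, US}: FR is in the set → true
  NOT internal user: yes → false
Combine:
[1] true OR false OR false = true
[2.1] NOT true = false
[2] false OR false OR true = true
[3.1] NOT true = false
[3] false OR true = true
[4] true OR false = true
[5.1] NOT false = true
[5.2] NOT true = false
[5] true OR false = true
[6.2] NOT false = true
[6] true OR true = true
[7] true OR false OR false = true
[root] true AND true AND true AND true AND true AND true AND true = true
Overall: true → enabled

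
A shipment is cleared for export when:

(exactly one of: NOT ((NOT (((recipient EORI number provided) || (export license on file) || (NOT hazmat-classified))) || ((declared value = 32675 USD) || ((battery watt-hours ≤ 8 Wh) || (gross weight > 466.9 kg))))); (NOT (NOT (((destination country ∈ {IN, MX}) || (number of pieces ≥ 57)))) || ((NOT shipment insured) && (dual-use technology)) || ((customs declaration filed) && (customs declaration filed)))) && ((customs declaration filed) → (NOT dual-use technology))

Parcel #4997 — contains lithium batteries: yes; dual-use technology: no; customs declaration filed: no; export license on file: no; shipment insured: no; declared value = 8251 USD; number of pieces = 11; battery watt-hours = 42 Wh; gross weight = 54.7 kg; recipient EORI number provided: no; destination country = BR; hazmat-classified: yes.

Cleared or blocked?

Atomic conditions:
  recipient EORI number provided: no → false
  export license on file: no → false
  NOT hazmat-classified: yes → false
  declared value = 32675 USD: 8251 == 32675 is false
  battery watt-hours ≤ 8 Wh: 42 ≤ 8 is false
  gross weight > 466.9 kg: 54.7 > 466.9 is false
  destination country ∈ {IN, MX}: BR is not in the set → false
  number of pieces ≥ 57: 11 ≥ 57 is false
  NOT shipment insured: no → true
  dual-use technology: no → false
  customs declaration filed: no → false
  NOT dual-use technology: no → true
Combine:
[1.1.1.1.1] false OR false OR false = false
[1.1.1.1] NOT false = true
[1.1.1.2.2] false OR false = false
[1.1.1.2] false OR false = false
[1.1.1] true OR false = true
[1.1] NOT true = false
[1.2.1.1.1] false OR false = false
[1.2.1.1] NOT false = true
[1.2.1] NOT true = false
[1.2.2] true AND false = false
[1.2.3] false AND false = false
[1.2] false OR false OR false = false
[1] exactly-one(false, false) = false
[2] false → true (antecedent false ⇒ implication holds) = true
[root] false AND true = false
Overall: false → blocked

Blocked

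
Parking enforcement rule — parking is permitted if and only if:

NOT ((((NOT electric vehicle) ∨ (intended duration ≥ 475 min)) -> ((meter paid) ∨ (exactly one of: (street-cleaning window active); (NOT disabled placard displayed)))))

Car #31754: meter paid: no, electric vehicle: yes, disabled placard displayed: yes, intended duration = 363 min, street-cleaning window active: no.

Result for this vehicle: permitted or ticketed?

Ticketed

Atomic conditions:
  NOT electric vehicle: yes → false
  intended duration ≥ 475 min: 363 ≥ 475 is false
  meter paid: no → false
  street-cleaning window active: no → false
  NOT disabled placard displayed: yes → false
Combine:
[1.1] false OR false = false
[1.2.2] exactly-one(false, false) = false
[1.2] false OR false = false
[1] false → false (antecedent false ⇒ implication holds) = true
[root] NOT true = false
Overall: false → ticketed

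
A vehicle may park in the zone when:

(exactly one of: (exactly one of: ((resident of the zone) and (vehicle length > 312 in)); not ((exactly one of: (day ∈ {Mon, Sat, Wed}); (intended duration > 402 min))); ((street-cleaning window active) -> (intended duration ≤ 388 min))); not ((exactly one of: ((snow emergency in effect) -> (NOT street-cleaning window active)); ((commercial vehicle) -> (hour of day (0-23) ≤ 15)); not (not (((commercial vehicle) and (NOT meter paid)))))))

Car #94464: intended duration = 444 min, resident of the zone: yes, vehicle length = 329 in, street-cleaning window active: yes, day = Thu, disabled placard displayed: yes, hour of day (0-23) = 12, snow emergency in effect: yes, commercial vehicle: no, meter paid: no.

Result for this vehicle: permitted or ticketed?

Permitted

Atomic conditions:
  resident of the zone: yes → true
  vehicle length > 312 in: 329 > 312 is true
  day ∈ {Mon, Sat, Wed}: Thu is not in the set → false
  intended duration > 402 min: 444 > 402 is true
  street-cleaning window active: yes → true
  intended duration ≤ 388 min: 444 ≤ 388 is false
  snow emergency in effect: yes → true
  NOT street-cleaning window active: yes → false
  commercial vehicle: no → false
  hour of day (0-23) ≤ 15: 12 ≤ 15 is true
  NOT meter paid: no → true
Combine:
[1.1] true AND true = true
[1.2.1] exactly-one(false, true) = true
[1.2] NOT true = false
[1.3] true → false = false
[1] exactly-one(true, false, false) = true
[2.1.1] true → false = false
[2.1.2] false → true (antecedent false ⇒ implication holds) = true
[2.1.3.1.1] false AND true = false
[2.1.3.1] NOT false = true
[2.1.3] NOT true = false
[2.1] exactly-one(false, true, false) = true
[2] NOT true = false
[root] exactly-one(true, false) = true
Overall: true → permitted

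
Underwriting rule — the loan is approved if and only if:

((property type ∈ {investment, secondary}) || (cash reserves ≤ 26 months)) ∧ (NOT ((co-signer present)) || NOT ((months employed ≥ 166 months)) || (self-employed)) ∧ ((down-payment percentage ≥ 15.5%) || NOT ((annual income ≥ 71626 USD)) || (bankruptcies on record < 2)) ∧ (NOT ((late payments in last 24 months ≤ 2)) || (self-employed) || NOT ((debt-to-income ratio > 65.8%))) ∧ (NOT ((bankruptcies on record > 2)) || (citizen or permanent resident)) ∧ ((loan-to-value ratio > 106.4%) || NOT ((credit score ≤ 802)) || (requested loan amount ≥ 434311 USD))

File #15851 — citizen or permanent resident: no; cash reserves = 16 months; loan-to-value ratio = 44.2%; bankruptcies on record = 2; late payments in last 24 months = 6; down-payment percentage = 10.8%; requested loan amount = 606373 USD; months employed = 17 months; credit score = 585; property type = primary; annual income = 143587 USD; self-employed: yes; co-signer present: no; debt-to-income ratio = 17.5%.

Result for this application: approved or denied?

Atomic conditions:
  property type ∈ {investment, secondary}: primary is not in the set → false
  cash reserves ≤ 26 months: 16 ≤ 26 is true
  co-signer present: no → false
  months employed ≥ 166 months: 17 ≥ 166 is false
  self-employed: yes → true
  down-payment percentage ≥ 15.5%: 10.8 ≥ 15.5 is false
  annual income ≥ 71626 USD: 143587 ≥ 71626 is true
  bankruptcies on record < 2: 2 < 2 is false
  late payments in last 24 months ≤ 2: 6 ≤ 2 is false
  debt-to-income ratio > 65.8%: 17.5 > 65.8 is false
  bankruptcies on record > 2: 2 > 2 is false
  citizen or permanent resident: no → false
  loan-to-value ratio > 106.4%: 44.2 > 106.4 is false
  credit score ≤ 802: 585 ≤ 802 is true
  requested loan amount ≥ 434311 USD: 606373 ≥ 434311 is true
Combine:
[1] false OR true = true
[2.1] NOT false = true
[2.2] NOT false = true
[2] true OR true OR true = true
[3.2] NOT true = false
[3] false OR false OR false = false
[4.1] NOT false = true
[4.3] NOT false = true
[4] true OR true OR true = true
[5.1] NOT false = true
[5] true OR false = true
[6.2] NOT true = false
[6] false OR false OR true = true
[root] true AND true AND false AND true AND true AND true = false
Overall: false → denied

Denied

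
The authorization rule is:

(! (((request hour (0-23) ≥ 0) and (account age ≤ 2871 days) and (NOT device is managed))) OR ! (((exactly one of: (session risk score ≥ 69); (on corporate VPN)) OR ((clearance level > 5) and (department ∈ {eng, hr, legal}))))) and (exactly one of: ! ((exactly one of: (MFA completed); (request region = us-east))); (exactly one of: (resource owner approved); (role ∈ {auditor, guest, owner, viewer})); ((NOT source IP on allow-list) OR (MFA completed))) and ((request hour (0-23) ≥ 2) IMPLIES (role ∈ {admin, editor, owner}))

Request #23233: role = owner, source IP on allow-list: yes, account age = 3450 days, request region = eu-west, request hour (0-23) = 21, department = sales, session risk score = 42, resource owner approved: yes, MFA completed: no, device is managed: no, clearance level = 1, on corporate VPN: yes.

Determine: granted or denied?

Granted

Atomic conditions:
  request hour (0-23) ≥ 0: 21 ≥ 0 is true
  account age ≤ 2871 days: 3450 ≤ 2871 is false
  NOT device is managed: no → true
  session risk score ≥ 69: 42 ≥ 69 is false
  on corporate VPN: yes → true
  clearance level > 5: 1 > 5 is false
  department ∈ {eng, hr, legal}: sales is not in the set → false
  MFA completed: no → false
  request region = us-east: eu-west == us-east is false
  resource owner approved: yes → true
  role ∈ {auditor, guest, owner, viewer}: owner is in the set → true
  NOT source IP on allow-list: yes → false
  request hour (0-23) ≥ 2: 21 ≥ 2 is true
  role ∈ {admin, editor, owner}: owner is in the set → true
Combine:
[1.1.1] true AND false AND true = false
[1.1] NOT false = true
[1.2.1.1] exactly-one(false, true) = true
[1.2.1.2] false AND false = false
[1.2.1] true OR false = true
[1.2] NOT true = false
[1] true OR false = true
[2.1.1] exactly-one(false, false) = false
[2.1] NOT false = true
[2.2] exactly-one(true, true) = false
[2.3] false OR false = false
[2] exactly-one(true, false, false) = true
[3] true → true = true
[root] true AND true AND true = true
Overall: true → granted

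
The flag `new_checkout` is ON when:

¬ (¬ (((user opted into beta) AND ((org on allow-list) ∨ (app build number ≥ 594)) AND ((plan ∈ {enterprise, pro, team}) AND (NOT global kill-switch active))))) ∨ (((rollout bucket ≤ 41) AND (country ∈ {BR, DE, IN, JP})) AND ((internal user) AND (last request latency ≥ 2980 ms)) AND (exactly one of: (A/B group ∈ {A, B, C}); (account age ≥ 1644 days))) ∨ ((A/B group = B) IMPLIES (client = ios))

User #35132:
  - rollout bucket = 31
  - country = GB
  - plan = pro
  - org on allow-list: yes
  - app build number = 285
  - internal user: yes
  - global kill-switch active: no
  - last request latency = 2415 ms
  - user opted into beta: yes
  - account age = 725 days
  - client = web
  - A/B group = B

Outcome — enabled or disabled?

Atomic conditions:
  user opted into beta: yes → true
  org on allow-list: yes → true
  app build number ≥ 594: 285 ≥ 594 is false
  plan ∈ {enterprise, pro, team}: pro is in the set → true
  NOT global kill-switch active: no → true
  rollout bucket ≤ 41: 31 ≤ 41 is true
  country ∈ {BR, DE, IN, JP}: GB is not in the set → false
  internal user: yes → true
  last request latency ≥ 2980 ms: 2415 ≥ 2980 is false
  A/B group ∈ {A, B, C}: B is in the set → true
  account age ≥ 1644 days: 725 ≥ 1644 is false
  A/B group = B: B == B is true
  client = ios: web == ios is false
Combine:
[1.1.1.2] true OR false = true
[1.1.1.3] true AND true = true
[1.1.1] true AND true AND true = true
[1.1] NOT true = false
[1] NOT false = true
[2.1] true AND false = false
[2.2] true AND false = false
[2.3] exactly-one(true, false) = true
[2] false AND false AND true = false
[3] true → false = false
[root] true OR false OR false = true
Overall: true → enabled

Enabled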